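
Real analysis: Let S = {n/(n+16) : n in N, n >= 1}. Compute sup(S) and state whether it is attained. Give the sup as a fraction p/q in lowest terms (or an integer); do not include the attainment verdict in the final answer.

Analysis:
- Values: 1/17, 1/9, 3/19, 1/5, ... strictly increasing.
- Minimum is 1/17 (n=1); inf = 1/17 (attained).
- n/(n+16) = 1 - 16/(n+16) -> 1 from below as n -> infinity, and never equals 1.
- So sup = 1 (not attained).
Conclusion: sup(S) = 1, not attained in S.

1


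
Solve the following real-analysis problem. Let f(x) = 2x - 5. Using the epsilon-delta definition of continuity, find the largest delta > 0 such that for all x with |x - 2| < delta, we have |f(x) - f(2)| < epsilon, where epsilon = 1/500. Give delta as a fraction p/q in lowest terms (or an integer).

We compute f(2) = 2*(2) - 5 = -1.
|f(x) - f(2)| = |2x - 5 - (-1)| = |2(x - 2)| = 2|x - 2|.
We need 2|x - 2| < 1/500, i.e. |x - 2| < 1/500 / 2 = 1/1000.
So any delta <= 1/1000 works. Conversely, if delta > 1/1000, then x = 2 + 1/1000 satisfies |x - 2| = 1/1000 < delta but |f(x) - f(2)| = 2 * 1/1000 = 1/500, which is not < 1/500; so no larger delta works.
Hence the largest such delta is 1/1000.

1/1000


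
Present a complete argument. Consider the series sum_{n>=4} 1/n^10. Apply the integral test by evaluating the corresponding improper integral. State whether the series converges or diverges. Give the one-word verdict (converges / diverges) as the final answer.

Let f(x) = x^(-10). Then f is positive, continuous, and decreasing on [4, infinity), so the integral test applies.
Compute the improper integral int_{4}^infinity f(x) dx:
  antiderivative F(x) = -1/(9*x^9).
  As x -> infinity, F(x) -> 0 (since p = 10 > 1).
  So int = F(infinity) - F(4) = 0 - (-1/2359296) = 1/2359296.
  Finite, so by the integral test, the series converges.

converges


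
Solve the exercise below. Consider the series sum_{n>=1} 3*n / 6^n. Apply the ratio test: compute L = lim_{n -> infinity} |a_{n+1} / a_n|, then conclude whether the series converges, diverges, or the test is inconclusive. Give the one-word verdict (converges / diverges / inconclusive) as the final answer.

Let a_n denote the general term. Form the ratio a_{n+1}/a_n and simplify:
a_{n+1}/a_n = (n + 1)/(6*n)
Take the limit as n -> infinity: L = 1/6.
Since L = 1/6 < 1, the ratio test implies the series converges.

converges


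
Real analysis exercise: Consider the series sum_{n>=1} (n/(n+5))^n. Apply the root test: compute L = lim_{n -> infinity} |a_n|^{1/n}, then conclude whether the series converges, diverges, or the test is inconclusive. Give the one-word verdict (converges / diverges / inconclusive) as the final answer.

Let a_n denote the general term. Form |a_n|^(1/n) and simplify:
|a_n|^(1/n) = n/(n + 5)
Take the limit as n -> infinity: L = 1.
Since L = 1, the root test is inconclusive. (In fact a_n = (n/(n+5))^n -> e^(-5) != 0, so the nth-term test shows divergence; but the root test itself gives no conclusion.)

inconclusive


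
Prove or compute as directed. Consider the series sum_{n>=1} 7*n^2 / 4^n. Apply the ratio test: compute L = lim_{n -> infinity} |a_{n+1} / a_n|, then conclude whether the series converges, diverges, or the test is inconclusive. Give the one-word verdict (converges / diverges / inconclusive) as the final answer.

Let a_n denote the general term. Form the ratio a_{n+1}/a_n and simplify:
a_{n+1}/a_n = (n + 1)^2/(4*n^2)
Take the limit as n -> infinity: L = 1/4.
Since L = 1/4 < 1, the ratio test implies the series converges.

converges


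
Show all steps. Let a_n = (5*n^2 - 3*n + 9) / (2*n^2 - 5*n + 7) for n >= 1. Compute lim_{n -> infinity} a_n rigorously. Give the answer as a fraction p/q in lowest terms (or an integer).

Divide numerator and denominator by n^2, the highest power:
numerator / n^2 = 5 - 3/n + 9/n^2
denominator / n^2 = 2 - 5/n + 7/n^2
As n -> infinity, all terms of the form c/n^k (k >= 1) tend to 0.
So numerator / n^2 -> 5 and denominator / n^2 -> 2.
Therefore lim a_n = 5/2.

5/2


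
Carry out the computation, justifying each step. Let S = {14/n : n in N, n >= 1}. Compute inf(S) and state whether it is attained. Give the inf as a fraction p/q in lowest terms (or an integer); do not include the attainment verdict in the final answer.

Analysis:
- Values: 14, 7, 14/3, 7/2, ... strictly decreasing.
- The maximum is 14 (n=1); sup = 14 (attained).
- The set is bounded below by 0; 14/n -> 0 so 0 is the greatest lower bound.
- 0 is not in the set, so inf = 0 is not attained.
Conclusion: inf(S) = 0, not attained in S.

0


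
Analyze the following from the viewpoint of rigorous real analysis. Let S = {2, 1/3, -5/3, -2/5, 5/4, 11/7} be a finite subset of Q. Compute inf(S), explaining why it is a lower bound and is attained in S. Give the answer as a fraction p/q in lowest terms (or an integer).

S is finite, so inf(S) = min(S).
Sorted increasing:
-5/3, -2/5, 1/3, 5/4, 11/7, 2
The extremum is -5/3.
For every x in S, x >= -5/3. And -5/3 is in S, so it is attained.
Therefore inf(S) = -5/3.

-5/3


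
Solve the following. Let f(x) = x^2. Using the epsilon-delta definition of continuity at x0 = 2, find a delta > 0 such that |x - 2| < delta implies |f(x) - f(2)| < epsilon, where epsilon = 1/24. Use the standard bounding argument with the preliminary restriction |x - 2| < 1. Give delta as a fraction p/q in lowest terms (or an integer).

Factor: |x^2 - (2)^2| = |x - 2| * |x + 2|.
Impose |x - 2| < 1 first. Then |x + 2| = |(x - 2) + 2*(2)| <= |x - 2| + 2*|2| < 1 + 4 = 5.
So |x^2 - (2)^2| < delta * 5.
We need delta * 5 <= 1/24, i.e. delta <= 1/24/5 = 1/120.
Since 1/120 < 1, this is tighter than 1; take delta = 1/120.
So delta = 1/120 works.

1/120


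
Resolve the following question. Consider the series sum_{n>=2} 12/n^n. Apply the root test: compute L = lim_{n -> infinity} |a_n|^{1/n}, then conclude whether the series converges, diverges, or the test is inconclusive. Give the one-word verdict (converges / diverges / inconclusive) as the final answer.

Let a_n denote the general term. Form |a_n|^(1/n) and simplify:
|a_n|^(1/n) = 12^(1/n)/n
Take the limit as n -> infinity: L = 0.
Since L = 0 < 1, the root test implies convergence.

converges


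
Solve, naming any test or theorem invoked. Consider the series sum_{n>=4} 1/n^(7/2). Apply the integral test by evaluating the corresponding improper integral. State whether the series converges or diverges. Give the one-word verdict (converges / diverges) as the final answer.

Let f(x) = x^(-7/2). Then f is positive, continuous, and decreasing on [4, infinity), so the integral test applies.
Compute the improper integral int_{4}^infinity f(x) dx:
  antiderivative F(x) = -2/(5*x^(5/2)).
  As x -> infinity, F(x) -> 0 (since p = 7/2 > 1).
  So int = F(infinity) - F(4) = 0 - (-1/80) = 1/80.
  Finite, so by the integral test, the series converges.

converges


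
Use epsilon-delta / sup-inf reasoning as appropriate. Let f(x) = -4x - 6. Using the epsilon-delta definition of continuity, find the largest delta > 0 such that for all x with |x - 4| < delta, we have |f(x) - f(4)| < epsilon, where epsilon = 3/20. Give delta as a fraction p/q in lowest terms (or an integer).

We compute f(4) = -4*(4) - 6 = -22.
|f(x) - f(4)| = |-4x - 6 - (-22)| = |-4(x - 4)| = 4|x - 4|.
We need 4|x - 4| < 3/20, i.e. |x - 4| < 3/20 / 4 = 3/80.
So any delta <= 3/80 works. Conversely, if delta > 3/80, then x = 4 + 3/80 satisfies |x - 4| = 3/80 < delta but |f(x) - f(4)| = 4 * 3/80 = 3/20, which is not < 3/20; so no larger delta works.
Hence the largest such delta is 3/80.

3/80


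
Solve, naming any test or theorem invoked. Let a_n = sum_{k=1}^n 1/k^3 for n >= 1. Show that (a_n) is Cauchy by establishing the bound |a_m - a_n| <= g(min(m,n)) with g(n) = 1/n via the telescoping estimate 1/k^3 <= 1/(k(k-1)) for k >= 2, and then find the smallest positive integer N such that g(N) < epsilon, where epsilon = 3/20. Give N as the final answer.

For m > n >= 1: |a_m - a_n| = sum_{k=n+1}^m 1/k^3.
Use 1/k^3 <= 1/(k(k-1)) = 1/(k-1) - 1/k for k >= 2 (which holds since k^3 >= k^2 >= k(k-1) for k >= 2):
sum_{k=n+1}^m 1/k^3 <= sum_{k=n+1}^m (1/(k-1) - 1/k) = 1/n - 1/m <= 1/n.
By symmetry the same bound holds with n,m swapped, so |a_m - a_n| <= 1/min(m,n) = g(min(m,n)). Since g(n) -> 0, (a_n) is Cauchy.
Now solve g(N) < 3/20: 1/N < 3/20 <=> N > 1/(3/20) = 20/3.
The smallest integer strictly greater than 20/3 is N = 7.
Check: g(7) = 1/7 < 3/20; g(6) = 1/6 >= 3/20. So N = 7.

7


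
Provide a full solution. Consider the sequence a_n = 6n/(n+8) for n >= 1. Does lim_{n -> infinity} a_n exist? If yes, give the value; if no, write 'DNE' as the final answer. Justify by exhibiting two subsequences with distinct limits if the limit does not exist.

Examine the behaviour of a_n along subsequences.
Even-n subsequence a_{2k} = 6(2k)/(2k+8) -> 6. Odd-n subsequence a_{2k+1} = 6(2k+1)/(2k+9) -> 6. Both tend to 6, which suggests the limit is 6; verify directly.
|a_n - 6| = |6n - 6(n+8)| / (n+8) = 48/(n+8) < 48/n for every n >= 1.
Given epsilon > 0, choose a positive integer N > 48/epsilon. Then for all n >= N, |a_n - 6| < 48/n <= 48/N < epsilon.
So by the definition of the limit, lim a_n exists and equals 6.

6


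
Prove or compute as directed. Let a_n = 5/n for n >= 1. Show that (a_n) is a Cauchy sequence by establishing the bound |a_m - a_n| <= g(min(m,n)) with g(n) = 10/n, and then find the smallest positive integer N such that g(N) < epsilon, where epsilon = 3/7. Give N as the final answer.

For any m, n >= 1, by the triangle inequality:
|a_m - a_n| = |5/m - 5/n| <= 5*1/m + 5*1/n <= 10/min(m,n).
So g(n) = 10/n bounds the Cauchy difference. Since g(n) -> 0, (a_n) is Cauchy.
Now solve g(N) < 3/7: 10/N < 3/7 <=> N > 10 / (3/7) = 70/3.
The smallest integer strictly greater than 70/3 is N = 24.
Check: g(24) = 10/24 = 5/12 < 3/7; g(23) = 10/23 >= 3/7. So N = 24.

24


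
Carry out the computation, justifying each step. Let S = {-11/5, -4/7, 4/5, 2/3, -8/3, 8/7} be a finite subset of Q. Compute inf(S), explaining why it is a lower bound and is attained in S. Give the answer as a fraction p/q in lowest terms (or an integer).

S is finite, so inf(S) = min(S).
Sorted increasing:
-8/3, -11/5, -4/7, 2/3, 4/5, 8/7
The extremum is -8/3.
For every x in S, x >= -8/3. And -8/3 is in S, so it is attained.
Therefore inf(S) = -8/3.

-8/3


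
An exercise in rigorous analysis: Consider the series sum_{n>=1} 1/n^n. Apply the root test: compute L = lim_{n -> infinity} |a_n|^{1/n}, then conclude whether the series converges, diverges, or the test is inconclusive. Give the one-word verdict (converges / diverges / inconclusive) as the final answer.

Let a_n denote the general term. Form |a_n|^(1/n) and simplify:
|a_n|^(1/n) = 1/n
Take the limit as n -> infinity: L = 0.
Since L = 0 < 1, the root test implies convergence.

converges


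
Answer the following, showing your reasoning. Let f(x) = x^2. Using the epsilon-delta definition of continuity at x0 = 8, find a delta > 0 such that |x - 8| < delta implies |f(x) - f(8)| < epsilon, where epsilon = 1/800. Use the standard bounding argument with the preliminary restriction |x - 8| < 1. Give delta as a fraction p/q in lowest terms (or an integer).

Factor: |x^2 - (8)^2| = |x - 8| * |x + 8|.
Impose |x - 8| < 1 first. Then |x + 8| = |(x - 8) + 2*(8)| <= |x - 8| + 2*|8| < 1 + 16 = 17.
So |x^2 - (8)^2| < delta * 17.
We need delta * 17 <= 1/800, i.e. delta <= 1/800/17 = 1/13600.
Since 1/13600 < 1, this is tighter than 1; take delta = 1/13600.
So delta = 1/13600 works.

1/13600


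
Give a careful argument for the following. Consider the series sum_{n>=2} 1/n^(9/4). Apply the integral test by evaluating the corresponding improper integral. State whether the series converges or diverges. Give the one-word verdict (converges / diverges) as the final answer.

Let f(x) = x^(-9/4). Then f is positive, continuous, and decreasing on [2, infinity), so the integral test applies.
Compute the improper integral int_{2}^infinity f(x) dx:
  antiderivative F(x) = -4/(5*x^(5/4)).
  As x -> infinity, F(x) -> 0 (since p = 9/4 > 1).
  So int = F(infinity) - F(2) = 0 - (-2^(3/4)/5) = 2^(3/4)/5.
  Finite, so by the integral test, the series converges.

converges


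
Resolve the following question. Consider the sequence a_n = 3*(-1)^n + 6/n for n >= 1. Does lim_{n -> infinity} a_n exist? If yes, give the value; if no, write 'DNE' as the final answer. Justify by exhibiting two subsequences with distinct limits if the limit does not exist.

Examine the behaviour of a_n along subsequences.
a_{2k} = 3 + 6/(2k) -> 3. a_{2k+1} = -3 + 6/(2k+1) -> -3.
Since these two subsequential limits are 3 and -3, distinct, the full sequence cannot converge (a convergent sequence has all subsequences tending to the same limit). So lim a_n does not exist.

DNE


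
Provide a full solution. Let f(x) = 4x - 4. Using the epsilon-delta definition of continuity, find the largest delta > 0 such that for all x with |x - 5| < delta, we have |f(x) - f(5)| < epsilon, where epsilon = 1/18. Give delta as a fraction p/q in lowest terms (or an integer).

We compute f(5) = 4*(5) - 4 = 16.
|f(x) - f(5)| = |4x - 4 - (16)| = |4(x - 5)| = 4|x - 5|.
We need 4|x - 5| < 1/18, i.e. |x - 5| < 1/18 / 4 = 1/72.
So any delta <= 1/72 works. Conversely, if delta > 1/72, then x = 5 + 1/72 satisfies |x - 5| = 1/72 < delta but |f(x) - f(5)| = 4 * 1/72 = 1/18, which is not < 1/18; so no larger delta works.
Hence the largest such delta is 1/72.

1/72


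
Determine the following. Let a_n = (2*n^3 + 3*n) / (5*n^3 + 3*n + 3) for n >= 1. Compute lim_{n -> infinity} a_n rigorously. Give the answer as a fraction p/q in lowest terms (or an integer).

Divide numerator and denominator by n^3, the highest power:
numerator / n^3 = 2 + 3/n^2
denominator / n^3 = 5 + 3/n^2 + 3/n^3
As n -> infinity, all terms of the form c/n^k (k >= 1) tend to 0.
So numerator / n^3 -> 2 and denominator / n^3 -> 5.
Therefore lim a_n = 2/5.

2/5


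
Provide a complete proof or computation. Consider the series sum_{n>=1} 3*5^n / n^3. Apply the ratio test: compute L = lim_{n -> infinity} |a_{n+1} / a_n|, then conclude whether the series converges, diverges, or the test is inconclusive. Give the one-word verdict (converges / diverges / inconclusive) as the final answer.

Let a_n denote the general term. Form the ratio a_{n+1}/a_n and simplify:
a_{n+1}/a_n = 5*n^3/(n + 1)^3
Take the limit as n -> infinity: L = 5.
Since L = 5 > 1 (or L = infinity), the ratio test implies the series diverges.

diverges


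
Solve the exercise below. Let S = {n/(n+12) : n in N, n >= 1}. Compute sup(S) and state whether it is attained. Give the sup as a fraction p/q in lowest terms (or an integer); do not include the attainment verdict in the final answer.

Analysis:
- Values: 1/13, 1/7, 1/5, 1/4, ... strictly increasing.
- Minimum is 1/13 (n=1); inf = 1/13 (attained).
- n/(n+12) = 1 - 12/(n+12) -> 1 from below as n -> infinity, and never equals 1.
- So sup = 1 (not attained).
Conclusion: sup(S) = 1, not attained in S.

1


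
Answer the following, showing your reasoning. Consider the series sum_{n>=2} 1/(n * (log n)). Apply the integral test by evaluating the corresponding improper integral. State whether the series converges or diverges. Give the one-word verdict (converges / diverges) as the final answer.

Let f(x) = 1/(x*log(x)). Then f is positive, continuous, and decreasing on [2, infinity), so the integral test applies.
Compute the improper integral int_{2}^infinity f(x) dx:
  antiderivative F(x) = log(log(x)).
  F(x) = log(log(x)) -> infinity as x -> infinity. The integral diverges, so by the integral test, the series diverges.

diverges


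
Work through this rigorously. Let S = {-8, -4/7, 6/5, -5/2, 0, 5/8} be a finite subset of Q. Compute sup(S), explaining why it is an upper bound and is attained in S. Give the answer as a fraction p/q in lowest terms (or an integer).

S is finite, so sup(S) = max(S).
Sorted decreasing:
6/5, 5/8, 0, -4/7, -5/2, -8
The extremum is 6/5.
For every x in S, x <= 6/5. And 6/5 is in S, so it is attained.
Therefore sup(S) = 6/5.

6/5


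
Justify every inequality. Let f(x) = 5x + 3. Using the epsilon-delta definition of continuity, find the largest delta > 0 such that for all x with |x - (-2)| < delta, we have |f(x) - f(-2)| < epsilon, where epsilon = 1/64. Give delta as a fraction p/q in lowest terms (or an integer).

We compute f(-2) = 5*(-2) + 3 = -7.
|f(x) - f(-2)| = |5x + 3 - (-7)| = |5(x - (-2))| = 5|x - (-2)|.
We need 5|x - (-2)| < 1/64, i.e. |x - (-2)| < 1/64 / 5 = 1/320.
So any delta <= 1/320 works. Conversely, if delta > 1/320, then x = -2 + 1/320 satisfies |x - (-2)| = 1/320 < delta but |f(x) - f(-2)| = 5 * 1/320 = 1/64, which is not < 1/64; so no larger delta works.
Hence the largest such delta is 1/320.

1/320


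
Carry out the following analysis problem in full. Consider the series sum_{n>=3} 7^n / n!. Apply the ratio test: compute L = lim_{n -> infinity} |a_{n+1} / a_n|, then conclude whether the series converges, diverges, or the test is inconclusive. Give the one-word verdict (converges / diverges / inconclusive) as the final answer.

Let a_n denote the general term. Form the ratio a_{n+1}/a_n and simplify:
a_{n+1}/a_n = 7/(n + 1)
Take the limit as n -> infinity: L = 0.
Since L = 0 < 1, the ratio test implies the series converges.

converges


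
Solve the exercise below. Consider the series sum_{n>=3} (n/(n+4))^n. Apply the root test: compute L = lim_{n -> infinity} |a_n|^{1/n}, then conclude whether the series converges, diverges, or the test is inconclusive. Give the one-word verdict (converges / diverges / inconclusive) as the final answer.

Let a_n denote the general term. Form |a_n|^(1/n) and simplify:
|a_n|^(1/n) = n/(n + 4)
Take the limit as n -> infinity: L = 1.
Since L = 1, the root test is inconclusive. (In fact a_n = (n/(n+4))^n -> e^(-4) != 0, so the nth-term test shows divergence; but the root test itself gives no conclusion.)

inconclusive


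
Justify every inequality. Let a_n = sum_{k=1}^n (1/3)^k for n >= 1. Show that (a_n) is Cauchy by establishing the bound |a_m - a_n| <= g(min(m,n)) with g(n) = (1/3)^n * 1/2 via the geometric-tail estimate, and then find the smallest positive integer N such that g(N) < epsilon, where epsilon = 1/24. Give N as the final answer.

For m > n >= 1: |a_m - a_n| = sum_{k=n+1}^m (1/3)^k < sum_{k=n+1}^infinity (1/3)^k = (1/3)^(n+1) / (1 - 1/3) = (1/3)^n * (1/3) * (3/2) = (1/3)^n * 1/2.
So g(n) = (1/3)^n / 2. Since g(n) -> 0, (a_n) is Cauchy.
Now solve g(N) < 1/24: (1/3)^N / 2 < 1/24 <=> 3^N > 1 / (2 * 1/24) = 12.
Check powers of 3: 3^2 = 9 <= 12, 3^3 = 27 > 12.
So the smallest such N is 3. Check: g(3) = 1/(2 * 27) = 1/54 < 1/24.

3


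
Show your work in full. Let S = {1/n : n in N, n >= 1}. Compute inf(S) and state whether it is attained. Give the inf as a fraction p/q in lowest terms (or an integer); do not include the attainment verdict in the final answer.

Analysis:
- Values: 1, 1/2, 1/3, 1/4, ... strictly decreasing.
- The maximum is 1 (n=1); sup = 1 (attained).
- The set is bounded below by 0; 1/n -> 0 so 0 is the greatest lower bound.
- 0 is not in the set, so inf = 0 is not attained.
Conclusion: inf(S) = 0, not attained in S.

0


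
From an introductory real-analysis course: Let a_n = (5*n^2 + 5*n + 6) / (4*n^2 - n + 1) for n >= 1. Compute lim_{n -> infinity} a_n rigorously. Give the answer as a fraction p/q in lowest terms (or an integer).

Divide numerator and denominator by n^2, the highest power:
numerator / n^2 = 5 + 5/n + 6/n^2
denominator / n^2 = 4 - 1/n + n^(-2)
As n -> infinity, all terms of the form c/n^k (k >= 1) tend to 0.
So numerator / n^2 -> 5 and denominator / n^2 -> 4.
Therefore lim a_n = 5/4.

5/4


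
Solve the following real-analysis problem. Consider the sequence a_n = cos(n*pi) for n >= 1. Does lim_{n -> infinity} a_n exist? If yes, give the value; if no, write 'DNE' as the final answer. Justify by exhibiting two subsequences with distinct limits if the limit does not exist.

Examine the behaviour of a_n along subsequences.
cos(n*pi) = (-1)^n, so a_n = (-1)^n. a_{2k} = 1 -> 1. a_{2k+1} = -1 -> -1.
Since these two subsequential limits are 1 and -1, distinct, the full sequence cannot converge (a convergent sequence has all subsequences tending to the same limit). So lim a_n does not exist.

DNE


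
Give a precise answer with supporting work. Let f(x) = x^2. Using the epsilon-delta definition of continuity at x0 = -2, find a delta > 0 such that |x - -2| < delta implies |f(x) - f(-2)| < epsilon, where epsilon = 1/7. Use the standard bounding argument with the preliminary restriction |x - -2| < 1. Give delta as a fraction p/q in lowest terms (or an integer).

Factor: |x^2 - (-2)^2| = |x - -2| * |x + -2|.
Impose |x - -2| < 1 first. Then |x + -2| = |(x - -2) + 2*(-2)| <= |x - -2| + 2*|-2| < 1 + 4 = 5.
So |x^2 - (-2)^2| < delta * 5.
We need delta * 5 <= 1/7, i.e. delta <= 1/7/5 = 1/35.
Since 1/35 < 1, this is tighter than 1; take delta = 1/35.
So delta = 1/35 works.

1/35


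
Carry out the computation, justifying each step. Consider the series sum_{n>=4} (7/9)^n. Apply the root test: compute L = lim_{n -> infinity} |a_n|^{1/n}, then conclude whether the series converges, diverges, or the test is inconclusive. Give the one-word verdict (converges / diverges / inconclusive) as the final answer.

Let a_n denote the general term. Form |a_n|^(1/n) and simplify:
|a_n|^(1/n) = 7/9
Take the limit as n -> infinity: L = 7/9.
Since L = 7/9 < 1, the root test implies convergence.

converges


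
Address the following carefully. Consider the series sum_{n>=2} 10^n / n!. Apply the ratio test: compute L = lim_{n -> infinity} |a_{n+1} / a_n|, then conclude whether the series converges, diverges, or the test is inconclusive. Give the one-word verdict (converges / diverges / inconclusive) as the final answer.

Let a_n denote the general term. Form the ratio a_{n+1}/a_n and simplify:
a_{n+1}/a_n = 10/(n + 1)
Take the limit as n -> infinity: L = 0.
Since L = 0 < 1, the ratio test implies the series converges.

converges


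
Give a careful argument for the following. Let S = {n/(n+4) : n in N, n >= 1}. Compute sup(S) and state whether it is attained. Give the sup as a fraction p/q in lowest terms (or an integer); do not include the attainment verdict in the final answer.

Analysis:
- Values: 1/5, 1/3, 3/7, 1/2, ... strictly increasing.
- Minimum is 1/5 (n=1); inf = 1/5 (attained).
- n/(n+4) = 1 - 4/(n+4) -> 1 from below as n -> infinity, and never equals 1.
- So sup = 1 (not attained).
Conclusion: sup(S) = 1, not attained in S.

1


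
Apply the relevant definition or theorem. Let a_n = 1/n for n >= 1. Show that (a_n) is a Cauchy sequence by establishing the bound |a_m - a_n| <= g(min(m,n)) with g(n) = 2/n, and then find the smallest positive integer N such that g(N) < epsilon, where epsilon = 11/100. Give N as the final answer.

For any m, n >= 1, by the triangle inequality:
|a_m - a_n| = |1/m - 1/n| <= 1/m + 1/n <= 2/min(m,n).
So g(n) = 2/n bounds the Cauchy difference. Since g(n) -> 0, (a_n) is Cauchy.
Now solve g(N) < 11/100: 2/N < 11/100 <=> N > 2 / (11/100) = 200/11.
The smallest integer strictly greater than 200/11 is N = 19.
Check: g(19) = 2/19 = 2/19 < 11/100; g(18) = 1/9 >= 11/100. So N = 19.

19


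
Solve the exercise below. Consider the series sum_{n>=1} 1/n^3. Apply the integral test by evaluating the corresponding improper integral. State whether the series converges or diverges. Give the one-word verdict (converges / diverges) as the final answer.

Let f(x) = x^(-3). Then f is positive, continuous, and decreasing on [1, infinity), so the integral test applies.
Compute the improper integral int_{1}^infinity f(x) dx:
  antiderivative F(x) = -1/(2*x^2).
  As x -> infinity, F(x) -> 0 (since p = 3 > 1).
  So int = F(infinity) - F(1) = 0 - (-1/2) = 1/2.
  Finite, so by the integral test, the series converges.

converges


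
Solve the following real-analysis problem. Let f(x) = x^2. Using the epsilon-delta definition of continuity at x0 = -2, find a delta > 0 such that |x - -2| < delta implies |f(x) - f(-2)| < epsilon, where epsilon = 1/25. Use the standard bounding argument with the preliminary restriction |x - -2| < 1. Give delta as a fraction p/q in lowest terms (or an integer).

Factor: |x^2 - (-2)^2| = |x - -2| * |x + -2|.
Impose |x - -2| < 1 first. Then |x + -2| = |(x - -2) + 2*(-2)| <= |x - -2| + 2*|-2| < 1 + 4 = 5.
So |x^2 - (-2)^2| < delta * 5.
We need delta * 5 <= 1/25, i.e. delta <= 1/25/5 = 1/125.
Since 1/125 < 1, this is tighter than 1; take delta = 1/125.
So delta = 1/125 works.

1/125


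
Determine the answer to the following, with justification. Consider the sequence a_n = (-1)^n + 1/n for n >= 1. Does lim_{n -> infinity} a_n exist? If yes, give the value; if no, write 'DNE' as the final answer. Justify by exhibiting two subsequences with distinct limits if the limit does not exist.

Examine the behaviour of a_n along subsequences.
a_{2k} = 1 + 1/(2k) -> 1. a_{2k+1} = -1 + 1/(2k+1) -> -1.
Since these two subsequential limits are 1 and -1, distinct, the full sequence cannot converge (a convergent sequence has all subsequences tending to the same limit). So lim a_n does not exist.

DNE


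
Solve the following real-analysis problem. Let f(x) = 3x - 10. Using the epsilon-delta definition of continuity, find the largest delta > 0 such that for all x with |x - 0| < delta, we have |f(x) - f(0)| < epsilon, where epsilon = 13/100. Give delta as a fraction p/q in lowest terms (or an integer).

We compute f(0) = 3*(0) - 10 = -10.
|f(x) - f(0)| = |3x - 10 - (-10)| = |3(x - 0)| = 3|x - 0|.
We need 3|x - 0| < 13/100, i.e. |x - 0| < 13/100 / 3 = 13/300.
So any delta <= 13/300 works. Conversely, if delta > 13/300, then x = 0 + 13/300 satisfies |x - 0| = 13/300 < delta but |f(x) - f(0)| = 3 * 13/300 = 13/100, which is not < 13/100; so no larger delta works.
Hence the largest such delta is 13/300.

13/300


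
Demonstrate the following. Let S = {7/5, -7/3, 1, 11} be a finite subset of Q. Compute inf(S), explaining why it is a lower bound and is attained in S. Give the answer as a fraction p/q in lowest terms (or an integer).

S is finite, so inf(S) = min(S).
Sorted increasing:
-7/3, 1, 7/5, 11
The extremum is -7/3.
For every x in S, x >= -7/3. And -7/3 is in S, so it is attained.
Therefore inf(S) = -7/3.

-7/3


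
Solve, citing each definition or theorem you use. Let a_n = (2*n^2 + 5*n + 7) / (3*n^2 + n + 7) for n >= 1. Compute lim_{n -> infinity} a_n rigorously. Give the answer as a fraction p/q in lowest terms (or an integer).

Divide numerator and denominator by n^2, the highest power:
numerator / n^2 = 2 + 5/n + 7/n^2
denominator / n^2 = 3 + 1/n + 7/n^2
As n -> infinity, all terms of the form c/n^k (k >= 1) tend to 0.
So numerator / n^2 -> 2 and denominator / n^2 -> 3.
Therefore lim a_n = 2/3.

2/3


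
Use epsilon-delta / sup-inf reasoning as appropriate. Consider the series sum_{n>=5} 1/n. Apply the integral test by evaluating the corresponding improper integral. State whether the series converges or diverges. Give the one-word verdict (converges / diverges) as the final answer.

Let f(x) = 1/x. Then f is positive, continuous, and decreasing on [5, infinity), so the integral test applies.
Compute the improper integral int_{5}^infinity f(x) dx:
  antiderivative F(x) = log(x).
  As x -> infinity, log(x) -> infinity.
  So int = infinity - log(5) = infinity. By the integral test, the series diverges.

diverges


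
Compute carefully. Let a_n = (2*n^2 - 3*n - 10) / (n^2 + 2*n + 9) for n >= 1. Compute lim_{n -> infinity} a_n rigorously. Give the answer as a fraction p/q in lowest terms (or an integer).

Divide numerator and denominator by n^2, the highest power:
numerator / n^2 = 2 - 3/n - 10/n^2
denominator / n^2 = 1 + 2/n + 9/n^2
As n -> infinity, all terms of the form c/n^k (k >= 1) tend to 0.
So numerator / n^2 -> 2 and denominator / n^2 -> 1.
Therefore lim a_n = 2.

2


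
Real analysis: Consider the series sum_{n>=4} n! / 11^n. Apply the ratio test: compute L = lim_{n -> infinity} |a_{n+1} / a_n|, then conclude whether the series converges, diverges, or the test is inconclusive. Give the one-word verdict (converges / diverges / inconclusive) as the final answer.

Let a_n denote the general term. Form the ratio a_{n+1}/a_n and simplify:
a_{n+1}/a_n = n/11 + 1/11
Take the limit as n -> infinity: L = infinity.
Since L = infinity > 1 (or L = infinity), the ratio test implies the series diverges.

diverges


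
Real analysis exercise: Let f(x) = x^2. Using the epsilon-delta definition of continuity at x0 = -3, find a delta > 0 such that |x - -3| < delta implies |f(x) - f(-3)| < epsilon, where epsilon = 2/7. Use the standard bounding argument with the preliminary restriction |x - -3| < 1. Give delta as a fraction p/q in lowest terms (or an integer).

Factor: |x^2 - (-3)^2| = |x - -3| * |x + -3|.
Impose |x - -3| < 1 first. Then |x + -3| = |(x - -3) + 2*(-3)| <= |x - -3| + 2*|-3| < 1 + 6 = 7.
So |x^2 - (-3)^2| < delta * 7.
We need delta * 7 <= 2/7, i.e. delta <= 2/7/7 = 2/49.
Since 2/49 < 1, this is tighter than 1; take delta = 2/49.
So delta = 2/49 works.

2/49


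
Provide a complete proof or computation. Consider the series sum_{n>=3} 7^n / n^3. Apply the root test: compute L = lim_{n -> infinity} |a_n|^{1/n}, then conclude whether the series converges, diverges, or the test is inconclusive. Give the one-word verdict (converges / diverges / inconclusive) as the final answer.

Let a_n denote the general term. Form |a_n|^(1/n) and simplify:
|a_n|^(1/n) = 7/n^(3/n)
Take the limit as n -> infinity: L = 7.
Since L = 7 > 1, the root test implies divergence.

diverges


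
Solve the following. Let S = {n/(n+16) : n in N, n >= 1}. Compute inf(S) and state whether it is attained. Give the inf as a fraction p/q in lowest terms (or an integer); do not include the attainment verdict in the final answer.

Analysis:
- Values: 1/17, 1/9, 3/19, 1/5, ... strictly increasing.
- Minimum is 1/17 (n=1); inf = 1/17 (attained).
- n/(n+16) = 1 - 16/(n+16) -> 1 from below as n -> infinity, and never equals 1.
- So sup = 1 (not attained).
Conclusion: inf(S) = 1/17, attained in S.

1/17


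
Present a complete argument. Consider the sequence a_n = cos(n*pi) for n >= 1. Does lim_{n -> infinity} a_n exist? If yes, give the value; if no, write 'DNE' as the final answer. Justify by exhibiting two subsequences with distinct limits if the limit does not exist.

Examine the behaviour of a_n along subsequences.
cos(n*pi) = (-1)^n, so a_n = (-1)^n. a_{2k} = 1 -> 1. a_{2k+1} = -1 -> -1.
Since these two subsequential limits are 1 and -1, distinct, the full sequence cannot converge (a convergent sequence has all subsequences tending to the same limit). So lim a_n does not exist.

DNE


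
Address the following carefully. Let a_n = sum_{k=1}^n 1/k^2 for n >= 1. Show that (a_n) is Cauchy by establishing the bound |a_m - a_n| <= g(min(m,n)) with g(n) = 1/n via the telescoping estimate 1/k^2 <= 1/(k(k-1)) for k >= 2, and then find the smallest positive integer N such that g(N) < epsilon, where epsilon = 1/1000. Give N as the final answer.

For m > n >= 1: |a_m - a_n| = sum_{k=n+1}^m 1/k^2.
Use 1/k^2 <= 1/(k(k-1)) = 1/(k-1) - 1/k for k >= 2:
sum_{k=n+1}^m 1/k^2 <= sum_{k=n+1}^m (1/(k-1) - 1/k) = 1/n - 1/m <= 1/n.
By symmetry the same bound holds with n,m swapped, so |a_m - a_n| <= 1/min(m,n) = g(min(m,n)). Since g(n) -> 0, (a_n) is Cauchy.
Now solve g(N) < 1/1000: 1/N < 1/1000 <=> N > 1/(1/1000) = 1000.
The smallest integer strictly greater than 1000 is N = 1001.
Check: g(1001) = 1/1001 < 1/1000; g(1000) = 1/1000 >= 1/1000. So N = 1001.

1001


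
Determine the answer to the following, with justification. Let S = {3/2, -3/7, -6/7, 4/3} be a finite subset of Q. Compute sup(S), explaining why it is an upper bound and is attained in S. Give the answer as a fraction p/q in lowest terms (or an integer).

S is finite, so sup(S) = max(S).
Sorted decreasing:
3/2, 4/3, -3/7, -6/7
The extremum is 3/2.
For every x in S, x <= 3/2. And 3/2 is in S, so it is attained.
Therefore sup(S) = 3/2.

3/2


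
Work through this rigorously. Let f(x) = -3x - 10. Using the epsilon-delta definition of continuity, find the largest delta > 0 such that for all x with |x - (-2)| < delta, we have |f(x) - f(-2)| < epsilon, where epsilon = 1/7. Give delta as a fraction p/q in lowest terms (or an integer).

We compute f(-2) = -3*(-2) - 10 = -4.
|f(x) - f(-2)| = |-3x - 10 - (-4)| = |-3(x - (-2))| = 3|x - (-2)|.
We need 3|x - (-2)| < 1/7, i.e. |x - (-2)| < 1/7 / 3 = 1/21.
So any delta <= 1/21 works. Conversely, if delta > 1/21, then x = -2 + 1/21 satisfies |x - (-2)| = 1/21 < delta but |f(x) - f(-2)| = 3 * 1/21 = 1/7, which is not < 1/7; so no larger delta works.
Hence the largest such delta is 1/21.

1/21


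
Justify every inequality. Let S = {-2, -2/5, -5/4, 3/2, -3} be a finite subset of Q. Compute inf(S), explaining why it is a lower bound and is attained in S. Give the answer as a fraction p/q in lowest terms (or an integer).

S is finite, so inf(S) = min(S).
Sorted increasing:
-3, -2, -5/4, -2/5, 3/2
The extremum is -3.
For every x in S, x >= -3. And -3 is in S, so it is attained.
Therefore inf(S) = -3.

-3


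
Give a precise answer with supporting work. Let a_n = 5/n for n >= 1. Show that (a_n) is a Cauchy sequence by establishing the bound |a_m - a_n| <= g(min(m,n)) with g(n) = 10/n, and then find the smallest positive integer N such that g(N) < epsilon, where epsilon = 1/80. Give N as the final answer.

For any m, n >= 1, by the triangle inequality:
|a_m - a_n| = |5/m - 5/n| <= 5*1/m + 5*1/n <= 10/min(m,n).
So g(n) = 10/n bounds the Cauchy difference. Since g(n) -> 0, (a_n) is Cauchy.
Now solve g(N) < 1/80: 10/N < 1/80 <=> N > 10 / (1/80) = 800.
The smallest integer strictly greater than 800 is N = 801.
Check: g(801) = 10/801 = 10/801 < 1/80; g(800) = 1/80 >= 1/80. So N = 801.

801


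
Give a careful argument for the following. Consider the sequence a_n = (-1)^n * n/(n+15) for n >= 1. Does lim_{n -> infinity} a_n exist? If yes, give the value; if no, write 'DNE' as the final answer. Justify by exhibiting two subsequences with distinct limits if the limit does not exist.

Examine the behaviour of a_n along subsequences.
a_{2k} = 2k/(2k+15) -> 1. a_{2k+1} = -(2k+1)/(2k+16) -> -1.
Since these two subsequential limits are 1 and -1, distinct, the full sequence cannot converge (a convergent sequence has all subsequences tending to the same limit). So lim a_n does not exist.

DNE


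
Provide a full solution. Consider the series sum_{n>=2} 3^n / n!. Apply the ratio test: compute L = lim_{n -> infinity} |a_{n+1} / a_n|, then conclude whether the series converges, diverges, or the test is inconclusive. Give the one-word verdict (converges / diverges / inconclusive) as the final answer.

Let a_n denote the general term. Form the ratio a_{n+1}/a_n and simplify:
a_{n+1}/a_n = 3/(n + 1)
Take the limit as n -> infinity: L = 0.
Since L = 0 < 1, the ratio test implies the series converges.

converges


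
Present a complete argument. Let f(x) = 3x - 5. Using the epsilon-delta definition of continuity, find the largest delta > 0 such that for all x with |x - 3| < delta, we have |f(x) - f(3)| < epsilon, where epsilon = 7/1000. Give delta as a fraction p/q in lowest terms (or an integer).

We compute f(3) = 3*(3) - 5 = 4.
|f(x) - f(3)| = |3x - 5 - (4)| = |3(x - 3)| = 3|x - 3|.
We need 3|x - 3| < 7/1000, i.e. |x - 3| < 7/1000 / 3 = 7/3000.
So any delta <= 7/3000 works. Conversely, if delta > 7/3000, then x = 3 + 7/3000 satisfies |x - 3| = 7/3000 < delta but |f(x) - f(3)| = 3 * 7/3000 = 7/1000, which is not < 7/1000; so no larger delta works.
Hence the largest such delta is 7/3000.

7/3000


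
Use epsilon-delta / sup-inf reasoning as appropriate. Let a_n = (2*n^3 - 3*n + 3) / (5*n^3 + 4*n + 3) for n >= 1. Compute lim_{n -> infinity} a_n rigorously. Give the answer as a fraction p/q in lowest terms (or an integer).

Divide numerator and denominator by n^3, the highest power:
numerator / n^3 = 2 - 3/n^2 + 3/n^3
denominator / n^3 = 5 + 4/n^2 + 3/n^3
As n -> infinity, all terms of the form c/n^k (k >= 1) tend to 0.
So numerator / n^3 -> 2 and denominator / n^3 -> 5.
Therefore lim a_n = 2/5.

2/5


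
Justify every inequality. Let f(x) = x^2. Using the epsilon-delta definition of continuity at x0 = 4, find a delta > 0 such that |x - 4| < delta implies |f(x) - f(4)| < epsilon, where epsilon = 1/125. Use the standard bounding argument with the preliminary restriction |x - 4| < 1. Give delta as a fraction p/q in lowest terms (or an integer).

Factor: |x^2 - (4)^2| = |x - 4| * |x + 4|.
Impose |x - 4| < 1 first. Then |x + 4| = |(x - 4) + 2*(4)| <= |x - 4| + 2*|4| < 1 + 8 = 9.
So |x^2 - (4)^2| < delta * 9.
We need delta * 9 <= 1/125, i.e. delta <= 1/125/9 = 1/1125.
Since 1/1125 < 1, this is tighter than 1; take delta = 1/1125.
So delta = 1/1125 works.

1/1125


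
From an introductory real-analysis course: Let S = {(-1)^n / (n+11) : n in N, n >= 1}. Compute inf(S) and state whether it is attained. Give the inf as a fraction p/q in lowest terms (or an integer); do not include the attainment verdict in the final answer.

Analysis:
- Values: -1/12, 1/13, -1/14, 1/15, -1/16, ...
- Positive terms (even n): 1/(2+11), 1/(4+11), ... decreasing -> max = 1/13 (n=2).
- Negative terms (odd n): -1/(1+11), -1/(3+11), ... increasing -> min = -1/12 (n=1).
- So sup = 1/13 (attained at n=2); inf = -1/12 (attained at n=1).
Conclusion: inf(S) = -1/12, attained in S.

-1/12


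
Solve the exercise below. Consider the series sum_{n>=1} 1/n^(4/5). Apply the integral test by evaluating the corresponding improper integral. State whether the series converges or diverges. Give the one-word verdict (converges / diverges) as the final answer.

Let f(x) = x^(-4/5). Then f is positive, continuous, and decreasing on [1, infinity), so the integral test applies.
Compute the improper integral int_{1}^infinity f(x) dx:
  antiderivative F(x) = 5*x^(1/5).
  As x -> infinity, F(x) -> infinity (since p = 4/5 < 1).
  So the integral diverges. By the integral test, the series diverges.

diverges


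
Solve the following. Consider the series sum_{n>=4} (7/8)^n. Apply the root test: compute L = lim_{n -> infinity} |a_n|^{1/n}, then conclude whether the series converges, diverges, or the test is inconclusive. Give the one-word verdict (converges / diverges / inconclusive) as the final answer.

Let a_n denote the general term. Form |a_n|^(1/n) and simplify:
|a_n|^(1/n) = 7/8
Take the limit as n -> infinity: L = 7/8.
Since L = 7/8 < 1, the root test implies convergence.

converges


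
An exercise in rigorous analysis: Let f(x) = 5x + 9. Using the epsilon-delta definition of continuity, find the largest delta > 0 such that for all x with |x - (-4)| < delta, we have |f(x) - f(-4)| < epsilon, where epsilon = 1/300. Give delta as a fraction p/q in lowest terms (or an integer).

We compute f(-4) = 5*(-4) + 9 = -11.
|f(x) - f(-4)| = |5x + 9 - (-11)| = |5(x - (-4))| = 5|x - (-4)|.
We need 5|x - (-4)| < 1/300, i.e. |x - (-4)| < 1/300 / 5 = 1/1500.
So any delta <= 1/1500 works. Conversely, if delta > 1/1500, then x = -4 + 1/1500 satisfies |x - (-4)| = 1/1500 < delta but |f(x) - f(-4)| = 5 * 1/1500 = 1/300, which is not < 1/300; so no larger delta works.
Hence the largest such delta is 1/1500.

1/1500


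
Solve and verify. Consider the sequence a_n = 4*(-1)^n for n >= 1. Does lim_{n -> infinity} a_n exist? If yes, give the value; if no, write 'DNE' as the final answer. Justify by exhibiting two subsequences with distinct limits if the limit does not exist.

Examine the behaviour of a_n along subsequences.
Even-n subsequence a_{2k} = 4 -> 4. Odd-n subsequence a_{2k+1} = -4 -> -4.
Since these two subsequential limits are 4 and -4, distinct, the full sequence cannot converge (a convergent sequence has all subsequences tending to the same limit). So lim a_n does not exist.

DNE


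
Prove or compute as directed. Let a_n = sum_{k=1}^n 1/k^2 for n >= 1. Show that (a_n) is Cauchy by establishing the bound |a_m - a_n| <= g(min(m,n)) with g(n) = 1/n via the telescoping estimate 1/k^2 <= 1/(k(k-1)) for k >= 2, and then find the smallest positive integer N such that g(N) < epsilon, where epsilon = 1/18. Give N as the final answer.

For m > n >= 1: |a_m - a_n| = sum_{k=n+1}^m 1/k^2.
Use 1/k^2 <= 1/(k(k-1)) = 1/(k-1) - 1/k for k >= 2:
sum_{k=n+1}^m 1/k^2 <= sum_{k=n+1}^m (1/(k-1) - 1/k) = 1/n - 1/m <= 1/n.
By symmetry the same bound holds with n,m swapped, so |a_m - a_n| <= 1/min(m,n) = g(min(m,n)). Since g(n) -> 0, (a_n) is Cauchy.
Now solve g(N) < 1/18: 1/N < 1/18 <=> N > 1/(1/18) = 18.
The smallest integer strictly greater than 18 is N = 19.
Check: g(19) = 1/19 < 1/18; g(18) = 1/18 >= 1/18. So N = 19.

19
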